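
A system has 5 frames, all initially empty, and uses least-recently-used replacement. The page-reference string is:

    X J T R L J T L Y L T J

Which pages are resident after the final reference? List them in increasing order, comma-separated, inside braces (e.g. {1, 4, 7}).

X → fault, frames {X}
J → fault, frames {X,J}
T → fault, frames {X,J,T}
R → fault, frames {X,J,T,R}
L → fault, frames {X,J,T,R,L}
J → hit
T → hit
L → hit
Y → fault, evict X, frames {R,J,T,L,Y}
L → hit
T → hit
J → hit

{J, L, R, T, Y}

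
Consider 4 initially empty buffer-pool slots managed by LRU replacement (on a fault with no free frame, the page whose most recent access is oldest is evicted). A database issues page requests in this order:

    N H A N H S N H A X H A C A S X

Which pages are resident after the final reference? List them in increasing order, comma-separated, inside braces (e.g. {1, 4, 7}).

{A, C, S, X}

N → fault, frames [N]
H → fault, frames [N, H]
A → fault, frames [N, H, A]
N → hit
H → hit
S → fault, frames [A, N, H, S]
N → hit
H → hit
A → hit
X → fault, evict S, frames [N, H, A, X]
H → hit
A → hit
C → fault, evict N, frames [X, H, A, C]
A → hit
S → fault, evict X, frames [H, C, A, S]
X → fault, evict H, frames [C, A, S, X]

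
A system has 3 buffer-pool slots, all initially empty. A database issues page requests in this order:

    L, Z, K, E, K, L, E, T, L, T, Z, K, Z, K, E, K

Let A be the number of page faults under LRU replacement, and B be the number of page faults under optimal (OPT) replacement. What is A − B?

Under LRU: F F F F . F . F . . F F . . F . → 9 faults.
Under OPT: F F F F . . . F . . F . . . F . → 7 faults.
A − B = 9 − 7 = 2.

2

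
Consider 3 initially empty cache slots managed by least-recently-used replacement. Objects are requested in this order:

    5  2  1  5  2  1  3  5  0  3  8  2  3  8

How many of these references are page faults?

8

5 -> fault, frames (5)
2 -> fault, frames (5 2)
1 -> fault, frames (5 2 1)
5 -> hit
2 -> hit
1 -> hit
3 -> fault, evict 5, frames (2 1 3)
5 -> fault, evict 2, frames (1 3 5)
0 -> fault, evict 1, frames (3 5 0)
3 -> hit
8 -> fault, evict 5, frames (0 3 8)
2 -> fault, evict 0, frames (3 8 2)
3 -> hit
8 -> hit
Page faults: 8.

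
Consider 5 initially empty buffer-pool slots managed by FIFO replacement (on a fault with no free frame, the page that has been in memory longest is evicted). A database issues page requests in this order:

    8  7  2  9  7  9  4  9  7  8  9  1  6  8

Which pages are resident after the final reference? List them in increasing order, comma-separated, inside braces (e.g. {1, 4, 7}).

8 → fault, frames (8)
7 → fault, frames (8 7)
2 → fault, frames (8 7 2)
9 → fault, frames (8 7 2 9)
7 → hit
9 → hit
4 → fault, frames (8 7 2 9 4)
9 → hit
7 → hit
8 → hit
9 → hit
1 → fault, evict 8, frames (7 2 9 4 1)
6 → fault, evict 7, frames (2 9 4 1 6)
8 → fault, evict 2, frames (9 4 1 6 8)

{1, 4, 6, 8, 9}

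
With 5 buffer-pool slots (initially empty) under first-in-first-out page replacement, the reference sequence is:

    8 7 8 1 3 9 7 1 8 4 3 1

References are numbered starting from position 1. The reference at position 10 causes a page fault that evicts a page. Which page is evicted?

8

pos 1: 8 → fault, frames {8}
pos 2: 7 → fault, frames {8,7}
pos 3: 8 → hit
pos 4: 1 → fault, frames {8,7,1}
pos 5: 3 → fault, frames {8,7,1,3}
pos 6: 9 → fault, frames {8,7,1,3,9}
pos 7: 7 → hit
pos 8: 1 → hit
pos 9: 8 → hit
pos 10: 4 → fault, evict 8, frames {7,1,3,9,4}
At position 10, page 8 is evicted.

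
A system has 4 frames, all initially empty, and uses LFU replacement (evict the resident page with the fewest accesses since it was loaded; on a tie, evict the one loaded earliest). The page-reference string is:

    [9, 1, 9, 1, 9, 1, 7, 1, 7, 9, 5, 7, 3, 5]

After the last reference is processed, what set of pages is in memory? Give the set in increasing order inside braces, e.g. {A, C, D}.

{1, 5, 7, 9}

9 -> fault, frames (9)
1 -> fault, frames (9 1)
9 -> hit
1 -> hit
9 -> hit
1 -> hit
7 -> fault, frames (9 1 7)
1 -> hit
7 -> hit
9 -> hit
5 -> fault, frames (9 1 7 5)
7 -> hit
3 -> fault, evict 5, frames (9 1 7 3)
5 -> fault, evict 3, frames (9 1 7 5)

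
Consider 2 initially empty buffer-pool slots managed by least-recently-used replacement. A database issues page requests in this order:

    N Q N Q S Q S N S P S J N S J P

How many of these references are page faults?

N -> fault, frames (N)
Q -> fault, frames (N Q)
N -> hit
Q -> hit
S -> fault, evict N, frames (Q S)
Q -> hit
S -> hit
N -> fault, evict Q, frames (S N)
S -> hit
P -> fault, evict N, frames (S P)
S -> hit
J -> fault, evict P, frames (S J)
N -> fault, evict S, frames (J N)
S -> fault, evict J, frames (N S)
J -> fault, evict N, frames (S J)
P -> fault, evict S, frames (J P)
Page faults: 10.

10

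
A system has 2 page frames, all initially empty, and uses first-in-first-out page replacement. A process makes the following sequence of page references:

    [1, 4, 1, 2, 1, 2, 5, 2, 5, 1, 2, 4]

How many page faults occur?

1 → fault, frames [1]
4 → fault, frames [1, 4]
1 → hit
2 → fault, evict 1, frames [4, 2]
1 → fault, evict 4, frames [2, 1]
2 → hit
5 → fault, evict 2, frames [1, 5]
2 → fault, evict 1, frames [5, 2]
5 → hit
1 → fault, evict 5, frames [2, 1]
2 → hit
4 → fault, evict 2, frames [1, 4]
Page faults: 8.

8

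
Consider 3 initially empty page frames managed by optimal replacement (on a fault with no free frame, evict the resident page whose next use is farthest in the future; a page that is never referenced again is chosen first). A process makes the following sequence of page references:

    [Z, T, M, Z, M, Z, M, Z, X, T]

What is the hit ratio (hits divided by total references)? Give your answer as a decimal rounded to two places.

Z -> fault, frames {Z}
T -> fault, frames {Z,T}
M -> fault, frames {Z,T,M}
Z -> hit
M -> hit
Z -> hit
M -> hit
Z -> hit
X -> fault, evict M, frames {Z,T,X}
T -> hit
Hits: 6 of 10 references → 6/10 = 0.6000.

0.60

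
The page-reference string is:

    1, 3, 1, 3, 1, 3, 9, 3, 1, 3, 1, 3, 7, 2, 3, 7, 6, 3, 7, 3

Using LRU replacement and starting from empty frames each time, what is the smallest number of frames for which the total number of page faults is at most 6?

f=1: 20 faults
f=2: 11 faults
f=3: 6 faults
f=4: 6 faults
f=5: 6 faults
f=6: 6 faults
Smallest f with faults ≤ 6 is 3.

3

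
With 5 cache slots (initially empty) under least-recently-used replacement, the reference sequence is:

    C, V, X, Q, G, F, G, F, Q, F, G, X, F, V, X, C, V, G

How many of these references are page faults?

C -> miss, frames (C)
V -> miss, frames (C V)
X -> miss, frames (C V X)
Q -> miss, frames (C V X Q)
G -> miss, frames (C V X Q G)
F -> miss, evict C, frames (V X Q G F)
G -> hit
F -> hit
Q -> hit
F -> hit
G -> hit
X -> hit
F -> hit
V -> hit
X -> hit
C -> miss, evict Q, frames (G F V X C)
V -> hit
G -> hit
Page faults: 7.

7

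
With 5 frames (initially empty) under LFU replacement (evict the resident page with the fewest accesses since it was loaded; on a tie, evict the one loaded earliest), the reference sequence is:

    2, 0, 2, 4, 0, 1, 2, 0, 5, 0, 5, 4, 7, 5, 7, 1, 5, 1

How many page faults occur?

7

2 → fault, frames {2}
0 → fault, frames {2,0}
2 → hit
4 → fault, frames {2,0,4}
0 → hit
1 → fault, frames {2,0,4,1}
2 → hit
0 → hit
5 → fault, frames {2,0,4,1,5}
0 → hit
5 → hit
4 → hit
7 → fault, evict 1, frames {2,0,4,5,7}
5 → hit
7 → hit
1 → fault, evict 4, frames {2,0,5,7,1}
5 → hit
1 → hit
Page faults: 7.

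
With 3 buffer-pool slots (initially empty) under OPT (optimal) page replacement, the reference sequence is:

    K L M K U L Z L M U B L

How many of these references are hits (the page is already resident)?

K: miss, frames (K)
L: miss, frames (K L)
M: miss, frames (K L M)
K: hit
U: miss, evict K, frames (L M U)
L: hit
Z: miss, evict U, frames (L M Z)
L: hit
M: hit
U: miss, evict Z, frames (L M U)
B: miss, evict U, frames (L M B)
L: hit
Hits: 5.

5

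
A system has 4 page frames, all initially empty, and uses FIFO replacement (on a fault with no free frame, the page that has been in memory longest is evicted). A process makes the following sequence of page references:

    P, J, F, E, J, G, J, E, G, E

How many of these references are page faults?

5

P: miss, frames (P)
J: miss, frames (P J)
F: miss, frames (P J F)
E: miss, frames (P J F E)
J: hit
G: miss, evict P, frames (J F E G)
J: hit
E: hit
G: hit
E: hit
Page faults: 5.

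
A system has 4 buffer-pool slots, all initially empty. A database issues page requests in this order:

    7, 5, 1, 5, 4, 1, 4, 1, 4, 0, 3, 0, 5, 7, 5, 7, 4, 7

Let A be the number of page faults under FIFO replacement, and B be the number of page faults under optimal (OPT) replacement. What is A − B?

Under FIFO: F F F . F . . . . F F . F F . . F . → 9 faults.
Under OPT: F F F . F . . . . F F . . . . . F . → 7 faults.
A − B = 9 − 7 = 2.

2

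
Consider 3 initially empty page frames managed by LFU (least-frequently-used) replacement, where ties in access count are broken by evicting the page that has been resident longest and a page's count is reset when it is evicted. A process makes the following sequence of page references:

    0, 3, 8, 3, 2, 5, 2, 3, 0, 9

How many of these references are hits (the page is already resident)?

0: fault, frames (0)
3: fault, frames (0 3)
8: fault, frames (0 3 8)
3: hit
2: fault, evict 0, frames (3 8 2)
5: fault, evict 8, frames (3 2 5)
2: hit
3: hit
0: fault, evict 5, frames (3 2 0)
9: fault, evict 0, frames (3 2 9)
Hits: 3.

3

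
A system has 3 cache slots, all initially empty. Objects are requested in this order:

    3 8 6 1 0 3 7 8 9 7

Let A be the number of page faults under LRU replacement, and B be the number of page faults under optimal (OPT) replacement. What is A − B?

2

Under LRU: F F F F F F F F F . → 9 faults.
Under OPT: F F F F F . F . F . → 7 faults.
A − B = 9 − 7 = 2.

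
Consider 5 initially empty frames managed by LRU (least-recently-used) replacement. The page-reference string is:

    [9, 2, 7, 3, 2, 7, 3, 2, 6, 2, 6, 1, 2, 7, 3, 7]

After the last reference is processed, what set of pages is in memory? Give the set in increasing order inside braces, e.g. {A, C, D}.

{1, 2, 3, 6, 7}

9 → miss, frames {9}
2 → miss, frames {9,2}
7 → miss, frames {9,2,7}
3 → miss, frames {9,2,7,3}
2 → hit
7 → hit
3 → hit
2 → hit
6 → miss, frames {9,7,3,2,6}
2 → hit
6 → hit
1 → miss, evict 9, frames {7,3,2,6,1}
2 → hit
7 → hit
3 → hit
7 → hit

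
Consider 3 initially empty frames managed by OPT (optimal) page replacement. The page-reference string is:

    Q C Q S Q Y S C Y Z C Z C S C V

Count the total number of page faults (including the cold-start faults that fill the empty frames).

Q: miss, frames [Q]
C: miss, frames [Q, C]
Q: hit
S: miss, frames [Q, C, S]
Q: hit
Y: miss, evict Q, frames [C, S, Y]
S: hit
C: hit
Y: hit
Z: miss, evict Y, frames [C, S, Z]
C: hit
Z: hit
C: hit
S: hit
C: hit
V: miss, evict Z, frames [C, S, V]
Page faults: 6.

6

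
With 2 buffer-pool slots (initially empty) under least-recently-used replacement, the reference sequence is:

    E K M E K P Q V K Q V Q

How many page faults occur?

E → fault, frames (E)
K → fault, frames (E K)
M → fault, evict E, frames (K M)
E → fault, evict K, frames (M E)
K → fault, evict M, frames (E K)
P → fault, evict E, frames (K P)
Q → fault, evict K, frames (P Q)
V → fault, evict P, frames (Q V)
K → fault, evict Q, frames (V K)
Q → fault, evict V, frames (K Q)
V → fault, evict K, frames (Q V)
Q → hit
Page faults: 11.

11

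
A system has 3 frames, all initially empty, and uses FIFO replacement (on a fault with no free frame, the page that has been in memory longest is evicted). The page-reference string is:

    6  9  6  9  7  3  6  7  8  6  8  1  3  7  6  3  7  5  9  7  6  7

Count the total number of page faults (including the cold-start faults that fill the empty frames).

6 → miss, frames (6)
9 → miss, frames (6 9)
6 → hit
9 → hit
7 → miss, frames (6 9 7)
3 → miss, evict 6, frames (9 7 3)
6 → miss, evict 9, frames (7 3 6)
7 → hit
8 → miss, evict 7, frames (3 6 8)
6 → hit
8 → hit
1 → miss, evict 3, frames (6 8 1)
3 → miss, evict 6, frames (8 1 3)
7 → miss, evict 8, frames (1 3 7)
6 → miss, evict 1, frames (3 7 6)
3 → hit
7 → hit
5 → miss, evict 3, frames (7 6 5)
9 → miss, evict 7, frames (6 5 9)
7 → miss, evict 6, frames (5 9 7)
6 → miss, evict 5, frames (9 7 6)
7 → hit
Page faults: 14.

14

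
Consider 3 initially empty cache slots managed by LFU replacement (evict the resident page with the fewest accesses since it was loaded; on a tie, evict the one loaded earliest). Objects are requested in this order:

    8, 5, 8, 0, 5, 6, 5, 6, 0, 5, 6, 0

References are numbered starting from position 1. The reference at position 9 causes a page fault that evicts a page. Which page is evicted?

8

pos 1: 8 → miss, frames [8]
pos 2: 5 → miss, frames [8, 5]
pos 3: 8 → hit
pos 4: 0 → miss, frames [8, 5, 0]
pos 5: 5 → hit
pos 6: 6 → miss, evict 0, frames [8, 5, 6]
pos 7: 5 → hit
pos 8: 6 → hit
pos 9: 0 → miss, evict 8, frames [5, 6, 0]
At position 9, page 8 is evicted.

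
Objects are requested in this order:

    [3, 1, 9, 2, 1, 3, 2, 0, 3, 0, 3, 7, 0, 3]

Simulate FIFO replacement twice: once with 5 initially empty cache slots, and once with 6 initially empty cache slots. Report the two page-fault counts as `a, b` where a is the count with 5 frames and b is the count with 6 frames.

7, 6

5 frames: F F F F . . . F . . . F . F → 7 faults.
6 frames: F F F F . . . F . . . F . . → 6 faults.
6 < 7: adding a frame reduced faults, as is typical.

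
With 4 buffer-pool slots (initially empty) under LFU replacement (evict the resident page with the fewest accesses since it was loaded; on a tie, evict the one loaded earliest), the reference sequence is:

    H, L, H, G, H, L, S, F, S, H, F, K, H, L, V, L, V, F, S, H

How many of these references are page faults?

H -> fault, frames [H]
L -> fault, frames [H, L]
H -> hit
G -> fault, frames [H, L, G]
H -> hit
L -> hit
S -> fault, frames [H, L, G, S]
F -> fault, evict G, frames [H, L, S, F]
S -> hit
H -> hit
F -> hit
K -> fault, evict L, frames [H, S, F, K]
H -> hit
L -> fault, evict K, frames [H, S, F, L]
V -> fault, evict L, frames [H, S, F, V]
L -> fault, evict V, frames [H, S, F, L]
V -> fault, evict L, frames [H, S, F, V]
F -> hit
S -> hit
H -> hit
Page faults: 10.

10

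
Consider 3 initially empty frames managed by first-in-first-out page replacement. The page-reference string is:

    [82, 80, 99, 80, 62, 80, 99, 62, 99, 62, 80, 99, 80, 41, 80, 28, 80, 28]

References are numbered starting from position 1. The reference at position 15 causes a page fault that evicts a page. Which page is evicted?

pos 1: 82: fault, frames (82)
pos 2: 80: fault, frames (82 80)
pos 3: 99: fault, frames (82 80 99)
pos 4: 80: hit
pos 5: 62: fault, evict 82, frames (80 99 62)
pos 6: 80: hit
pos 7: 99: hit
pos 8: 62: hit
pos 9: 99: hit
pos 10: 62: hit
pos 11: 80: hit
pos 12: 99: hit
pos 13: 80: hit
pos 14: 41: fault, evict 80, frames (99 62 41)
pos 15: 80: fault, evict 99, frames (62 41 80)
At position 15, page 99 is evicted.

99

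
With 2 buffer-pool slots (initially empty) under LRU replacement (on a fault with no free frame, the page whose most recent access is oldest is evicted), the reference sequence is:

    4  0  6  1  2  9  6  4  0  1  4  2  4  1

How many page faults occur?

4 → fault, frames (4)
0 → fault, frames (4 0)
6 → fault, evict 4, frames (0 6)
1 → fault, evict 0, frames (6 1)
2 → fault, evict 6, frames (1 2)
9 → fault, evict 1, frames (2 9)
6 → fault, evict 2, frames (9 6)
4 → fault, evict 9, frames (6 4)
0 → fault, evict 6, frames (4 0)
1 → fault, evict 4, frames (0 1)
4 → fault, evict 0, frames (1 4)
2 → fault, evict 1, frames (4 2)
4 → hit
1 → fault, evict 2, frames (4 1)
Page faults: 13.

13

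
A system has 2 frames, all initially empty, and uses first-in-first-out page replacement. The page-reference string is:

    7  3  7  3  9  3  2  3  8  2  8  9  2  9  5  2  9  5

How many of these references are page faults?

12

7 -> miss, frames (7)
3 -> miss, frames (7 3)
7 -> hit
3 -> hit
9 -> miss, evict 7, frames (3 9)
3 -> hit
2 -> miss, evict 3, frames (9 2)
3 -> miss, evict 9, frames (2 3)
8 -> miss, evict 2, frames (3 8)
2 -> miss, evict 3, frames (8 2)
8 -> hit
9 -> miss, evict 8, frames (2 9)
2 -> hit
9 -> hit
5 -> miss, evict 2, frames (9 5)
2 -> miss, evict 9, frames (5 2)
9 -> miss, evict 5, frames (2 9)
5 -> miss, evict 2, frames (9 5)
Page faults: 12.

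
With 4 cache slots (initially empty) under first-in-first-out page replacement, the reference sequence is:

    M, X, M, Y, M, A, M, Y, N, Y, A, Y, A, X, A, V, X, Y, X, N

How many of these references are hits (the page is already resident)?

M -> fault, frames (M)
X -> fault, frames (M X)
M -> hit
Y -> fault, frames (M X Y)
M -> hit
A -> fault, frames (M X Y A)
M -> hit
Y -> hit
N -> fault, evict M, frames (X Y A N)
Y -> hit
A -> hit
Y -> hit
A -> hit
X -> hit
A -> hit
V -> fault, evict X, frames (Y A N V)
X -> fault, evict Y, frames (A N V X)
Y -> fault, evict A, frames (N V X Y)
X -> hit
N -> hit
Hits: 12.

12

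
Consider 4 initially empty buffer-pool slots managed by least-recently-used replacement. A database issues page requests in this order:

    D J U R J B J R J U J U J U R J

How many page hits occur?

D → miss, frames (D)
J → miss, frames (D J)
U → miss, frames (D J U)
R → miss, frames (D J U R)
J → hit
B → miss, evict D, frames (U R J B)
J → hit
R → hit
J → hit
U → hit
J → hit
U → hit
J → hit
U → hit
R → hit
J → hit
Hits: 11.

11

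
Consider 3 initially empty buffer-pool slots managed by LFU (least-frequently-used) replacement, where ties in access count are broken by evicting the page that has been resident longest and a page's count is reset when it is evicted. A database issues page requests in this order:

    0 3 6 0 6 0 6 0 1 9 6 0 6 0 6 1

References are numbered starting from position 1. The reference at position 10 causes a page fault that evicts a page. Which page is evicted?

pos 1: 0 → fault, frames {0}
pos 2: 3 → fault, frames {0,3}
pos 3: 6 → fault, frames {0,3,6}
pos 4: 0 → hit
pos 5: 6 → hit
pos 6: 0 → hit
pos 7: 6 → hit
pos 8: 0 → hit
pos 9: 1 → fault, evict 3, frames {0,6,1}
pos 10: 9 → fault, evict 1, frames {0,6,9}
At position 10, page 1 is evicted.

1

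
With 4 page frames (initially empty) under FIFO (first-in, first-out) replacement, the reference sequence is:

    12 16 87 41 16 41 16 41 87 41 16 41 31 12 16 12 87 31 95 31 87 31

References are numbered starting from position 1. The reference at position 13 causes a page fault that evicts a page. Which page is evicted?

12

pos 1: 12 → miss, frames {12}
pos 2: 16 → miss, frames {12,16}
pos 3: 87 → miss, frames {12,16,87}
pos 4: 41 → miss, frames {12,16,87,41}
pos 5: 16 → hit
pos 6: 41 → hit
pos 7: 16 → hit
pos 8: 41 → hit
pos 9: 87 → hit
pos 10: 41 → hit
pos 11: 16 → hit
pos 12: 41 → hit
pos 13: 31 → miss, evict 12, frames {16,87,41,31}
At position 13, page 12 is evicted.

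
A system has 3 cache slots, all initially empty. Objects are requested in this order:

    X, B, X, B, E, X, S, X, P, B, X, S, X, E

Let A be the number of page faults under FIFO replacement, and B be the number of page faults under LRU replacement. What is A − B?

Under FIFO: F F . . F . F F F F . F F F → 10 faults.
Under LRU: F F . . F . F . F F . F . F → 8 faults.
A − B = 10 − 8 = 2.

2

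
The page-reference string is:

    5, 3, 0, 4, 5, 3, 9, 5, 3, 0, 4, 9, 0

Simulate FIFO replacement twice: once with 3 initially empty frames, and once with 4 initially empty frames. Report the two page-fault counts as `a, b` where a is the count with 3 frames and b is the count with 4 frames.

3 frames: F F F F F F F . . F F . . → 9 faults.
4 frames: F F F F . . F F F F F F . → 10 faults.
10 > 9: adding a frame increased faults — Belady's anomaly.

9, 10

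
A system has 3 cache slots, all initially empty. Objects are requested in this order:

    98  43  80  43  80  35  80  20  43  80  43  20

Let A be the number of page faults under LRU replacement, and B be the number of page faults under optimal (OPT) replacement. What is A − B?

1

Under LRU: F F F . . F . F F . . . → 6 faults.
Under OPT: F F F . . F . F . . . . → 5 faults.
A − B = 6 − 5 = 1.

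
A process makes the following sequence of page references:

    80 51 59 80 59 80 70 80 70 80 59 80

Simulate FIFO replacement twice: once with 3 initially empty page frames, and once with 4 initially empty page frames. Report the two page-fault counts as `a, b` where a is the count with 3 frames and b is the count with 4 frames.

5, 4

3 frames: F F F . . . F F . . . . → 5 faults.
4 frames: F F F . . . F . . . . . → 4 faults.
4 < 5: adding a frame reduced faults, as is typical.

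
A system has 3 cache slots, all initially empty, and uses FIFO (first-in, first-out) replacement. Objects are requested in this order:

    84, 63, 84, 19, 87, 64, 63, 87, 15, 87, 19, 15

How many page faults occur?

9

84: miss, frames {84}
63: miss, frames {84,63}
84: hit
19: miss, frames {84,63,19}
87: miss, evict 84, frames {63,19,87}
64: miss, evict 63, frames {19,87,64}
63: miss, evict 19, frames {87,64,63}
87: hit
15: miss, evict 87, frames {64,63,15}
87: miss, evict 64, frames {63,15,87}
19: miss, evict 63, frames {15,87,19}
15: hit
Page faults: 9.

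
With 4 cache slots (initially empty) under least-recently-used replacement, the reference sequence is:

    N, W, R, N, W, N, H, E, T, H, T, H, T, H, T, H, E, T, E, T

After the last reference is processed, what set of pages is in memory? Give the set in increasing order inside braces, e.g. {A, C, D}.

{E, H, N, T}

N -> fault, frames {N}
W -> fault, frames {N,W}
R -> fault, frames {N,W,R}
N -> hit
W -> hit
N -> hit
H -> fault, frames {R,W,N,H}
E -> fault, evict R, frames {W,N,H,E}
T -> fault, evict W, frames {N,H,E,T}
H -> hit
T -> hit
H -> hit
T -> hit
H -> hit
T -> hit
H -> hit
E -> hit
T -> hit
E -> hit
T -> hit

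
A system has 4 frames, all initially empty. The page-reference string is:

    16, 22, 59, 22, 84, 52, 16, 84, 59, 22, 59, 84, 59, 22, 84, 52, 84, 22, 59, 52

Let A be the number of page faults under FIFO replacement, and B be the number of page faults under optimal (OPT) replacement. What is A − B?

Under FIFO: F F F . F F F . . F F F . . . F . . . . → 10 faults.
Under OPT: F F F . F F . . . F . . . . . . . . . . → 6 faults.
A − B = 10 − 6 = 4.

4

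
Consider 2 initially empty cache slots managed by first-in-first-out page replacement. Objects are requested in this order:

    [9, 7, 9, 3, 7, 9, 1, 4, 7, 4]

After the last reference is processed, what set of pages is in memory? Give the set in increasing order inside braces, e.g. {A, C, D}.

{4, 7}

9: fault, frames (9)
7: fault, frames (9 7)
9: hit
3: fault, evict 9, frames (7 3)
7: hit
9: fault, evict 7, frames (3 9)
1: fault, evict 3, frames (9 1)
4: fault, evict 9, frames (1 4)
7: fault, evict 1, frames (4 7)
4: hit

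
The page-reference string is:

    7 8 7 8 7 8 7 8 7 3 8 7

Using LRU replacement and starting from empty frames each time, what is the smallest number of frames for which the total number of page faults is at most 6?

2

f=1: 12 faults
f=2: 5 faults
f=3: 3 faults
Smallest f with faults ≤ 6 is 2.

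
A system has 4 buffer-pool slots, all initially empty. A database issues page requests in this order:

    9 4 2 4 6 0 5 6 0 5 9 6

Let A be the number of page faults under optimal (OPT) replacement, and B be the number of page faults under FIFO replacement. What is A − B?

Under OPT: F F F . F F F . . . . . → 6 faults.
Under FIFO: F F F . F F F . . . F . → 7 faults.
A − B = 6 − 7 = -1.

-1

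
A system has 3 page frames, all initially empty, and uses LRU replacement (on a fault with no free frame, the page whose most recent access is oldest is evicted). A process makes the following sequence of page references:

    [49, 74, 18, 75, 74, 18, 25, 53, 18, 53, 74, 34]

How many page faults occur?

49: miss, frames (49)
74: miss, frames (49 74)
18: miss, frames (49 74 18)
75: miss, evict 49, frames (74 18 75)
74: hit
18: hit
25: miss, evict 75, frames (74 18 25)
53: miss, evict 74, frames (18 25 53)
18: hit
53: hit
74: miss, evict 25, frames (18 53 74)
34: miss, evict 18, frames (53 74 34)
Page faults: 8.

8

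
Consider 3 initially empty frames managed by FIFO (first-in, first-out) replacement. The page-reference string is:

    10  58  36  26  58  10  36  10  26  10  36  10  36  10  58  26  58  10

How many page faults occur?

10 -> miss, frames [10]
58 -> miss, frames [10, 58]
36 -> miss, frames [10, 58, 36]
26 -> miss, evict 10, frames [58, 36, 26]
58 -> hit
10 -> miss, evict 58, frames [36, 26, 10]
36 -> hit
10 -> hit
26 -> hit
10 -> hit
36 -> hit
10 -> hit
36 -> hit
10 -> hit
58 -> miss, evict 36, frames [26, 10, 58]
26 -> hit
58 -> hit
10 -> hit
Page faults: 6.

6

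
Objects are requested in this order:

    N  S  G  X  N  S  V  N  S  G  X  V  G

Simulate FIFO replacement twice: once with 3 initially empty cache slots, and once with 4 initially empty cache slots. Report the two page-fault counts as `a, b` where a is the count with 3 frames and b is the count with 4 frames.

9, 10

3 frames: F F F F F F F . . F F . . → 9 faults.
4 frames: F F F F . . F F F F F F . → 10 faults.
10 > 9: adding a frame increased faults — Belady's anomaly.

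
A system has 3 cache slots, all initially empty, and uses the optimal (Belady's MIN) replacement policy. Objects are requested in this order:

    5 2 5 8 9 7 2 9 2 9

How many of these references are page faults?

5: miss, frames (5)
2: miss, frames (5 2)
5: hit
8: miss, frames (5 2 8)
9: miss, evict 8, frames (5 2 9)
7: miss, evict 5, frames (2 9 7)
2: hit
9: hit
2: hit
9: hit
Page faults: 5.

5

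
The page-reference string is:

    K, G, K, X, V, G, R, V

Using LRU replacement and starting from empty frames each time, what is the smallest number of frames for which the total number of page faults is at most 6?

3

f=1: 8 faults
f=2: 7 faults
f=3: 6 faults
f=4: 5 faults
f=5: 5 faults
Smallest f with faults ≤ 6 is 3.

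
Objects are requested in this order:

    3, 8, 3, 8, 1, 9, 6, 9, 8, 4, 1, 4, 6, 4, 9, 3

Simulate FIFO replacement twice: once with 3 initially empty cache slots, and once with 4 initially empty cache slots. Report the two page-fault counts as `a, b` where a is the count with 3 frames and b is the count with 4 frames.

11, 7

3 frames: F F . . F F F . F F F . F . F F → 11 faults.
4 frames: F F . . F F F . . F . . . . . F → 7 faults.
7 < 11: adding a frame reduced faults, as is typical.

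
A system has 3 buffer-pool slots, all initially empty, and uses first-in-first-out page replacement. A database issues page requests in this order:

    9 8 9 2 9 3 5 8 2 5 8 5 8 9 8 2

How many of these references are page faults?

8

9 -> miss, frames (9)
8 -> miss, frames (9 8)
9 -> hit
2 -> miss, frames (9 8 2)
9 -> hit
3 -> miss, evict 9, frames (8 2 3)
5 -> miss, evict 8, frames (2 3 5)
8 -> miss, evict 2, frames (3 5 8)
2 -> miss, evict 3, frames (5 8 2)
5 -> hit
8 -> hit
5 -> hit
8 -> hit
9 -> miss, evict 5, frames (8 2 9)
8 -> hit
2 -> hit
Page faults: 8.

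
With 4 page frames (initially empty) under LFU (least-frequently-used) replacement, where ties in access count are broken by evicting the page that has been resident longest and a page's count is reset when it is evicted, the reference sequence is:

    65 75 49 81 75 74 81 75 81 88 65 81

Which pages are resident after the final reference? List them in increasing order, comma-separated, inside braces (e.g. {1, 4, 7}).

65: fault, frames [65]
75: fault, frames [65, 75]
49: fault, frames [65, 75, 49]
81: fault, frames [65, 75, 49, 81]
75: hit
74: fault, evict 65, frames [75, 49, 81, 74]
81: hit
75: hit
81: hit
88: fault, evict 49, frames [75, 81, 74, 88]
65: fault, evict 74, frames [75, 81, 88, 65]
81: hit

{65, 75, 81, 88}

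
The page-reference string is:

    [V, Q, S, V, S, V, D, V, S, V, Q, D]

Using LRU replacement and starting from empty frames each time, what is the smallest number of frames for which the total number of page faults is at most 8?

2

f=1: 12 faults
f=2: 8 faults
f=3: 6 faults
f=4: 4 faults
Smallest f with faults ≤ 8 is 2.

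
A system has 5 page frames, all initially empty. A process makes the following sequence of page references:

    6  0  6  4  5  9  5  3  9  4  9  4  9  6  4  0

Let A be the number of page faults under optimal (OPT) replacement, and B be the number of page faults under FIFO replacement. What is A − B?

-2

Under OPT: F F . F F F . F . . . . . . . . → 6 faults.
Under FIFO: F F . F F F . F . . . . . F . F → 8 faults.
A − B = 6 − 8 = -2.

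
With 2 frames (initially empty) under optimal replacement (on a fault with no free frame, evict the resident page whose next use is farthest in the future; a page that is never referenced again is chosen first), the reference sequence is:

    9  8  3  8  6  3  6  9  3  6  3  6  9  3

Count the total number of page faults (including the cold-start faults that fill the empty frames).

7

9 → fault, frames (9)
8 → fault, frames (9 8)
3 → fault, evict 9, frames (8 3)
8 → hit
6 → fault, evict 8, frames (3 6)
3 → hit
6 → hit
9 → fault, evict 6, frames (3 9)
3 → hit
6 → fault, evict 9, frames (3 6)
3 → hit
6 → hit
9 → fault, evict 6, frames (3 9)
3 → hit
Page faults: 7.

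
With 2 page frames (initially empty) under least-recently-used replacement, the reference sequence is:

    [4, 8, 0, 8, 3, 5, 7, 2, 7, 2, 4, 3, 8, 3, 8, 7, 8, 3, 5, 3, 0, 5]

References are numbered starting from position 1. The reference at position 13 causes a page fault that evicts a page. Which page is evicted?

pos 1: 4 -> fault, frames {4}
pos 2: 8 -> fault, frames {4,8}
pos 3: 0 -> fault, evict 4, frames {8,0}
pos 4: 8 -> hit
pos 5: 3 -> fault, evict 0, frames {8,3}
pos 6: 5 -> fault, evict 8, frames {3,5}
pos 7: 7 -> fault, evict 3, frames {5,7}
pos 8: 2 -> fault, evict 5, frames {7,2}
pos 9: 7 -> hit
pos 10: 2 -> hit
pos 11: 4 -> fault, evict 7, frames {2,4}
pos 12: 3 -> fault, evict 2, frames {4,3}
pos 13: 8 -> fault, evict 4, frames {3,8}
At position 13, page 4 is evicted.

4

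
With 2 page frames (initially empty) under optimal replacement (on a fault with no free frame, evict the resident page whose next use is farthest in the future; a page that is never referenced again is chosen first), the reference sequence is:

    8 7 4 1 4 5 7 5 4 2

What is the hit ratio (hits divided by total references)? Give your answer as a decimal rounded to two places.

8: fault, frames (8)
7: fault, frames (8 7)
4: fault, evict 8, frames (7 4)
1: fault, evict 7, frames (4 1)
4: hit
5: fault, evict 1, frames (4 5)
7: fault, evict 4, frames (5 7)
5: hit
4: fault, evict 7, frames (5 4)
2: fault, evict 4, frames (5 2)
Hits: 2 of 10 references → 2/10 = 0.2000.

0.20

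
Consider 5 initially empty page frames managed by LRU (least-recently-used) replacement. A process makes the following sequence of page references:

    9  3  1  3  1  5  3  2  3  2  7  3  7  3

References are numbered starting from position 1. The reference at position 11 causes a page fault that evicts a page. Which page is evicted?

pos 1: 9: miss, frames {9}
pos 2: 3: miss, frames {9,3}
pos 3: 1: miss, frames {9,3,1}
pos 4: 3: hit
pos 5: 1: hit
pos 6: 5: miss, frames {9,3,1,5}
pos 7: 3: hit
pos 8: 2: miss, frames {9,1,5,3,2}
pos 9: 3: hit
pos 10: 2: hit
pos 11: 7: miss, evict 9, frames {1,5,3,2,7}
At position 11, page 9 is evicted.

9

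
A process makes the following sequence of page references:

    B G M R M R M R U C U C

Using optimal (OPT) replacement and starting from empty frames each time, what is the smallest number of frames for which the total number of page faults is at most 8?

f=1: 12 faults
f=2: 6 faults
f=3: 6 faults
f=4: 6 faults
f=5: 6 faults
f=6: 6 faults
Smallest f with faults ≤ 8 is 2.

2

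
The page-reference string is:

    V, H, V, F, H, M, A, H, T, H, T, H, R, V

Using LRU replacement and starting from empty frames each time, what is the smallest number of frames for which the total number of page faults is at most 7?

f=1: 14 faults
f=2: 10 faults
f=3: 8 faults
f=4: 8 faults
f=5: 8 faults
f=6: 8 faults
f=7: 7 faults
Smallest f with faults ≤ 7 is 7.

7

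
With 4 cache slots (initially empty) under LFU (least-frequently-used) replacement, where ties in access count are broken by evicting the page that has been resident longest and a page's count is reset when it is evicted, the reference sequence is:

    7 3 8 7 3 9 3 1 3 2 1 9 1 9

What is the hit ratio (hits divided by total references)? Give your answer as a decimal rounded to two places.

7: miss, frames (7)
3: miss, frames (7 3)
8: miss, frames (7 3 8)
7: hit
3: hit
9: miss, frames (7 3 8 9)
3: hit
1: miss, evict 8, frames (7 3 9 1)
3: hit
2: miss, evict 9, frames (7 3 1 2)
1: hit
9: miss, evict 2, frames (7 3 1 9)
1: hit
9: hit
Hits: 7 of 14 references → 7/14 = 0.5000.

0.50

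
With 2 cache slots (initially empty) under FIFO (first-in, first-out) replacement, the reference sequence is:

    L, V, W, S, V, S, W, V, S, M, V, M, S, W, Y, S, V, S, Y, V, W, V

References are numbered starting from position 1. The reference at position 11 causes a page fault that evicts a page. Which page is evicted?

pos 1: L -> fault, frames [L]
pos 2: V -> fault, frames [L, V]
pos 3: W -> fault, evict L, frames [V, W]
pos 4: S -> fault, evict V, frames [W, S]
pos 5: V -> fault, evict W, frames [S, V]
pos 6: S -> hit
pos 7: W -> fault, evict S, frames [V, W]
pos 8: V -> hit
pos 9: S -> fault, evict V, frames [W, S]
pos 10: M -> fault, evict W, frames [S, M]
pos 11: V -> fault, evict S, frames [M, V]
At position 11, page S is evicted.

S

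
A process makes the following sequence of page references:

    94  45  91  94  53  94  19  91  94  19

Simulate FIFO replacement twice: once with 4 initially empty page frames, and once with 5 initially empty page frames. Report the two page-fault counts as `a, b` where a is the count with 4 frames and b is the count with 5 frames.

4 frames: F F F . F . F . F . → 6 faults.
5 frames: F F F . F . F . . . → 5 faults.
5 < 6: adding a frame reduced faults, as is typical.

6, 5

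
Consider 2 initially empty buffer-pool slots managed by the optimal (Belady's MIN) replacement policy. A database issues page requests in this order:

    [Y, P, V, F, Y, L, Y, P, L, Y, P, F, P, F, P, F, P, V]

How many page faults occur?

Y: fault, frames (Y)
P: fault, frames (Y P)
V: fault, evict P, frames (Y V)
F: fault, evict V, frames (Y F)
Y: hit
L: fault, evict F, frames (Y L)
Y: hit
P: fault, evict Y, frames (L P)
L: hit
Y: fault, evict L, frames (P Y)
P: hit
F: fault, evict Y, frames (P F)
P: hit
F: hit
P: hit
F: hit
P: hit
V: fault, evict F, frames (P V)
Page faults: 9.

9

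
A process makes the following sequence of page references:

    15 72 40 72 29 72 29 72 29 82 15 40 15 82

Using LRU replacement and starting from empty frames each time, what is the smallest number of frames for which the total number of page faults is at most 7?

f=1: 14 faults
f=2: 8 faults
f=3: 7 faults
f=4: 7 faults
f=5: 5 faults
Smallest f with faults ≤ 7 is 3.

3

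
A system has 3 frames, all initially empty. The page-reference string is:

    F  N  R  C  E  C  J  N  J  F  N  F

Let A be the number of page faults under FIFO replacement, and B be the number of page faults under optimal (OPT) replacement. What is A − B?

1

Under FIFO: F F F F F . F F . F . . → 8 faults.
Under OPT: F F F F F . F . . F . . → 7 faults.
A − B = 8 − 7 = 1.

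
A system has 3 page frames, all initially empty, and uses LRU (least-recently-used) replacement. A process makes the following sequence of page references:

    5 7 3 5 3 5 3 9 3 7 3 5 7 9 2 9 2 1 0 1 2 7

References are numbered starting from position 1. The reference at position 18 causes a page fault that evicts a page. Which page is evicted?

7

pos 1: 5 → fault, frames (5)
pos 2: 7 → fault, frames (5 7)
pos 3: 3 → fault, frames (5 7 3)
pos 4: 5 → hit
pos 5: 3 → hit
pos 6: 5 → hit
pos 7: 3 → hit
pos 8: 9 → fault, evict 7, frames (5 3 9)
pos 9: 3 → hit
pos 10: 7 → fault, evict 5, frames (9 3 7)
pos 11: 3 → hit
pos 12: 5 → fault, evict 9, frames (7 3 5)
pos 13: 7 → hit
pos 14: 9 → fault, evict 3, frames (5 7 9)
pos 15: 2 → fault, evict 5, frames (7 9 2)
pos 16: 9 → hit
pos 17: 2 → hit
pos 18: 1 → fault, evict 7, frames (9 2 1)
At position 18, page 7 is evicted.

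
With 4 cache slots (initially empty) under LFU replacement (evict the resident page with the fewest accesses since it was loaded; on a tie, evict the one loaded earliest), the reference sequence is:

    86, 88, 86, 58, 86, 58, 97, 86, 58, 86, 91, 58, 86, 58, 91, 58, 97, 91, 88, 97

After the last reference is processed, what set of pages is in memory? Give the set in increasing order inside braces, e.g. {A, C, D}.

{58, 86, 91, 97}

86: fault, frames {86}
88: fault, frames {86,88}
86: hit
58: fault, frames {86,88,58}
86: hit
58: hit
97: fault, frames {86,88,58,97}
86: hit
58: hit
86: hit
91: fault, evict 88, frames {86,58,97,91}
58: hit
86: hit
58: hit
91: hit
58: hit
97: hit
91: hit
88: fault, evict 97, frames {86,58,91,88}
97: fault, evict 88, frames {86,58,91,97}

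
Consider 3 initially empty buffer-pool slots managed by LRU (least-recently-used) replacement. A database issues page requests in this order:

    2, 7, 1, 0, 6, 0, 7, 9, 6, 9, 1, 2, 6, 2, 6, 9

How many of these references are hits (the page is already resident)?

2: miss, frames [2]
7: miss, frames [2, 7]
1: miss, frames [2, 7, 1]
0: miss, evict 2, frames [7, 1, 0]
6: miss, evict 7, frames [1, 0, 6]
0: hit
7: miss, evict 1, frames [6, 0, 7]
9: miss, evict 6, frames [0, 7, 9]
6: miss, evict 0, frames [7, 9, 6]
9: hit
1: miss, evict 7, frames [6, 9, 1]
2: miss, evict 6, frames [9, 1, 2]
6: miss, evict 9, frames [1, 2, 6]
2: hit
6: hit
9: miss, evict 1, frames [2, 6, 9]
Hits: 4.

4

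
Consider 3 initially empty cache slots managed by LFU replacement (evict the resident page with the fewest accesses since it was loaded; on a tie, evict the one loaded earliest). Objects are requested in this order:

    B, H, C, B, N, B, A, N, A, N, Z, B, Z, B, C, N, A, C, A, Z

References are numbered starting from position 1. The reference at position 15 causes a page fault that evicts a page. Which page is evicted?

pos 1: B -> fault, frames (B)
pos 2: H -> fault, frames (B H)
pos 3: C -> fault, frames (B H C)
pos 4: B -> hit
pos 5: N -> fault, evict H, frames (B C N)
pos 6: B -> hit
pos 7: A -> fault, evict C, frames (B N A)
pos 8: N -> hit
pos 9: A -> hit
pos 10: N -> hit
pos 11: Z -> fault, evict A, frames (B N Z)
pos 12: B -> hit
pos 13: Z -> hit
pos 14: B -> hit
pos 15: C -> fault, evict Z, frames (B N C)
At position 15, page Z is evicted.

Z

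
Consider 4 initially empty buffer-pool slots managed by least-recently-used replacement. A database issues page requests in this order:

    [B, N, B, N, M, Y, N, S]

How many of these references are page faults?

B -> fault, frames [B]
N -> fault, frames [B, N]
B -> hit
N -> hit
M -> fault, frames [B, N, M]
Y -> fault, frames [B, N, M, Y]
N -> hit
S -> fault, evict B, frames [M, Y, N, S]
Page faults: 5.

5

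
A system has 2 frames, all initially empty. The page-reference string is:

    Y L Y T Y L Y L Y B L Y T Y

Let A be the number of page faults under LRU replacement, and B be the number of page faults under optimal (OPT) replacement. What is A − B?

Under LRU: F F . F . F . . . F F F F . → 8 faults.
Under OPT: F F . F . F . . . F . F F . → 7 faults.
A − B = 8 − 7 = 1.

1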